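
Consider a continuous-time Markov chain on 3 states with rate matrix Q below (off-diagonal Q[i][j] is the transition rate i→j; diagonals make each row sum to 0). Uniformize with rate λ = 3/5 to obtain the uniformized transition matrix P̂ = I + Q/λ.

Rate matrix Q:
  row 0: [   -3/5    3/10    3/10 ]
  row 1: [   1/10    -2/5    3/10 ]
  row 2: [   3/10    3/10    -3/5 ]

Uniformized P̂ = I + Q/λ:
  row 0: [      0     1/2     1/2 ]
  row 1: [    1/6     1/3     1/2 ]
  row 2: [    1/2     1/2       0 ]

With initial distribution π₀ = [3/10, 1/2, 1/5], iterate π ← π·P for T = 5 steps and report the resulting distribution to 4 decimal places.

t=0: π = [0.3000, 0.5000, 0.2000]
t=1: π = [0.1833, 0.4167, 0.4000]
t=2: π = [0.2694, 0.4306, 0.3000]
t=3: π = [0.2218, 0.4282, 0.3500]
t=4: π = [0.2464, 0.4286, 0.3250]
t=5: π = [0.2339, 0.4286, 0.3375]

π = [0.2339, 0.4286, 0.3375]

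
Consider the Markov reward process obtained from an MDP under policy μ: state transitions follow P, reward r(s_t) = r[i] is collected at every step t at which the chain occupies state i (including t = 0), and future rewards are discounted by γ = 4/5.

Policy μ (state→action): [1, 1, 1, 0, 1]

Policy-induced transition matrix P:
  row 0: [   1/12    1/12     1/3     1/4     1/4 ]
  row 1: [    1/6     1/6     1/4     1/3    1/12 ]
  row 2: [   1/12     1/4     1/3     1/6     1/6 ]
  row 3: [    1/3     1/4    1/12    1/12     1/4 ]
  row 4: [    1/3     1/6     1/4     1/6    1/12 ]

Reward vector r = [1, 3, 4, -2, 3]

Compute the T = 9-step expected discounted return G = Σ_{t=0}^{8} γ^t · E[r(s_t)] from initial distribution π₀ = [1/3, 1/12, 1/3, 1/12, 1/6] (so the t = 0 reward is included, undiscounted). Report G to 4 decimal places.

G = 8.6141

t=0: π = [0.3333, 0.0833, 0.3333, 0.0833, 0.1667], E[r] = 2.2500, γ^t·E[r] = 2.250000, running G = 2.250000
t=1: π = [0.1528, 0.1736, 0.2917, 0.2014, 0.1806], E[r] = 1.9792, γ^t·E[r] = 1.583333, running G = 3.833333
t=2: π = [0.1933, 0.1950, 0.2535, 0.1916, 0.1667], E[r] = 1.9091, γ^t·E[r] = 1.221852, running G = 5.055185
t=3: π = [0.1891, 0.1876, 0.2553, 0.1993, 0.1686], E[r] = 1.8804, γ^t·E[r] = 0.962790, running G = 6.017975
t=4: π = [0.1909, 0.1888, 0.2538, 0.1971, 0.1694], E[r] = 1.8865, γ^t·E[r] = 0.772693, running G = 6.790668
t=5: π = [0.1907, 0.1883, 0.2542, 0.1976, 0.1692], E[r] = 1.8848, γ^t·E[r] = 0.617599, running G = 7.408268
t=6: π = [0.1907, 0.1884, 0.2541, 0.1975, 0.1692], E[r] = 1.8853, γ^t·E[r] = 0.494223, running G = 7.902491
t=7: π = [0.1907, 0.1884, 0.2542, 0.1975, 0.1692], E[r] = 1.8852, γ^t·E[r] = 0.395353, running G = 8.297843
t=8: π = [0.1907, 0.1884, 0.2542, 0.1975, 0.1692], E[r] = 1.8852, γ^t·E[r] = 0.316287, running G = 8.614130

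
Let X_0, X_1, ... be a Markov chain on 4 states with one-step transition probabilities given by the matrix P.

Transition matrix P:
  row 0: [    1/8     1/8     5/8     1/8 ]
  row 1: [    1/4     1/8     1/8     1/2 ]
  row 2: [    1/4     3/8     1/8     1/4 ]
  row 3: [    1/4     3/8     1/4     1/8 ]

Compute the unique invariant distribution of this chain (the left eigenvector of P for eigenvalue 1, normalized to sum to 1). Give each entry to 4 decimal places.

Balance equations π_j = Σ_i π_i·P[i][j]:
  π_0 = 1/8·π_0 + 1/4·π_1 + 1/4·π_2 + 1/4·π_3
  π_1 = 1/8·π_0 + 1/8·π_1 + 3/8·π_2 + 3/8·π_3
  π_2 = 5/8·π_0 + 1/8·π_1 + 1/8·π_2 + 1/4·π_3
  normalize: π_0 + π_1 + π_2 + π_3 = 1
Solving the linear system gives exactly π = [2/9, 23/90, 217/810, 103/405].

π = [0.2222, 0.2556, 0.2679, 0.2543]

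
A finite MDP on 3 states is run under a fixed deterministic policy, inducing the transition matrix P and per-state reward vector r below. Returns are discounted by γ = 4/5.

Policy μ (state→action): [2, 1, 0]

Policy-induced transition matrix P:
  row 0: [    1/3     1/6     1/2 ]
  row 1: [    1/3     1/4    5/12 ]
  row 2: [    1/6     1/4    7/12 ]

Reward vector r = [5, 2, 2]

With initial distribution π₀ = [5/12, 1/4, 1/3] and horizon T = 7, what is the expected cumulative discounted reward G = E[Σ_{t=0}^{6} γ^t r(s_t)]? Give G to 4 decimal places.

t=0: π = [0.4167, 0.2500, 0.3333], E[r] = 3.2500, γ^t·E[r] = 3.250000, running G = 3.250000
t=1: π = [0.2778, 0.2153, 0.5069], E[r] = 2.8333, γ^t·E[r] = 2.266667, running G = 5.516667
t=2: π = [0.2488, 0.2269, 0.5243], E[r] = 2.7465, γ^t·E[r] = 1.757778, running G = 7.274444
t=3: π = [0.2459, 0.2293, 0.5248], E[r] = 2.7378, γ^t·E[r] = 1.401778, running G = 8.676222
t=4: π = [0.2459, 0.2295, 0.5246], E[r] = 2.7376, γ^t·E[r] = 1.121323, running G = 9.797546
t=5: π = [0.2459, 0.2295, 0.5246], E[r] = 2.7377, γ^t·E[r] = 0.897085, running G = 10.694631
t=6: π = [0.2459, 0.2295, 0.5246], E[r] = 2.7377, γ^t·E[r] = 0.717672, running G = 11.412303

G = 11.4123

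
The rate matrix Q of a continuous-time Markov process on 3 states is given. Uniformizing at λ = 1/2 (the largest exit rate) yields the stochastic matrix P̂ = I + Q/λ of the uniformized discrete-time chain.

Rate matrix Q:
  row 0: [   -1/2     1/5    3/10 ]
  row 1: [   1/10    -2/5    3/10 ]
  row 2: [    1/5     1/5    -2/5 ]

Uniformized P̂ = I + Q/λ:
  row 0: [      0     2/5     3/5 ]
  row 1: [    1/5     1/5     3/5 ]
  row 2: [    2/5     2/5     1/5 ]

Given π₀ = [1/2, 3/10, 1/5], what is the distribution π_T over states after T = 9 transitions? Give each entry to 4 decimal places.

π = [0.2380, 0.3333, 0.4286]

t=0: π = [0.5000, 0.3000, 0.2000]
t=1: π = [0.1400, 0.3400, 0.5200]
t=2: π = [0.2760, 0.3320, 0.3920]
t=3: π = [0.2232, 0.3336, 0.4432]
t=4: π = [0.2440, 0.3333, 0.4227]
t=5: π = [0.2357, 0.3333, 0.4309]
t=6: π = [0.2390, 0.3333, 0.4276]
t=7: π = [0.2377, 0.3333, 0.4289]
t=8: π = [0.2382, 0.3333, 0.4284]
t=9: π = [0.2380, 0.3333, 0.4286]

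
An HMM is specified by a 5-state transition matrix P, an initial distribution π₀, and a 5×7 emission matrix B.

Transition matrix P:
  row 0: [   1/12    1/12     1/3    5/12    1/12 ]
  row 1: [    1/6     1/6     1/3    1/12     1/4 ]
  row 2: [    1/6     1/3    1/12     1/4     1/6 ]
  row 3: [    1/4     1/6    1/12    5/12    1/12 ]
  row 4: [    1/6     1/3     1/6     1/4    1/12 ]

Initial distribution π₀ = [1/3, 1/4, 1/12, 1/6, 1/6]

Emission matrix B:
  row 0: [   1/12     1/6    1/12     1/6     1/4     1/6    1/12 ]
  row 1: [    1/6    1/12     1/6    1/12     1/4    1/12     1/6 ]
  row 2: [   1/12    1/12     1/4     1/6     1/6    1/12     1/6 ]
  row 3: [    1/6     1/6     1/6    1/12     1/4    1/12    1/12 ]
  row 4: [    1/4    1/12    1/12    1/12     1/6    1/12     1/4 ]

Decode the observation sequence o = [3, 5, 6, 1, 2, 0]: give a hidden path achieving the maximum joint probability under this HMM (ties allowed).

path = [0, 3, 3, 3, 3, 3]

t=0: δ = [5.556e-02, 2.083e-02, 1.389e-02, 1.389e-02, 1.389e-02]  (obs o_0=3)
t=1: δ = [7.716e-04, 3.858e-04, 1.543e-03, 1.929e-03, 4.340e-04]  ψ = [0, 0, 0, 0, 1]  (obs o_1=5)
t=2: δ = [4.019e-05, 8.573e-05, 4.287e-05, 6.698e-05, 6.430e-05]  ψ = [3, 2, 0, 3, 2]  (obs o_2=6)
t=3: δ = [2.791e-06, 1.786e-06, 2.381e-06, 4.651e-06, 1.786e-06]  ψ = [3, 4, 1, 3, 1]  (obs o_3=1)
t=4: δ = [9.690e-08, 1.323e-07, 2.326e-07, 3.230e-07, 3.721e-08]  ψ = [3, 2, 0, 3, 1]  (obs o_4=2)
t=5: δ = [6.729e-09, 1.292e-08, 3.675e-09, 2.243e-08, 9.690e-09]  ψ = [3, 2, 1, 3, 2]  (obs o_5=0)
backtrack: best end state = 3; path = [0, 3, 3, 3, 3, 3]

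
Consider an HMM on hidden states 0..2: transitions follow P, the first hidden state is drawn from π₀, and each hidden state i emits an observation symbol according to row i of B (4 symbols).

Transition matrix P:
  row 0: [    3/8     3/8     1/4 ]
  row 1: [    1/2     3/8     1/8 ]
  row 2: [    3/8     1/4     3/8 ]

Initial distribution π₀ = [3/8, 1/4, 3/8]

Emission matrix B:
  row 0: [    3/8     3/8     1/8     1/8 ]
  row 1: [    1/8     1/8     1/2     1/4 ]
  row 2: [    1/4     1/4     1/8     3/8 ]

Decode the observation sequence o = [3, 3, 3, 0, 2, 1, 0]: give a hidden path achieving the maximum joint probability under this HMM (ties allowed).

path = [2, 2, 2, 0, 1, 0, 0]

t=0: δ = [4.688e-02, 6.250e-02, 1.406e-01]  (obs o_0=3)
t=1: δ = [6.592e-03, 8.789e-03, 1.978e-02]  ψ = [2, 2, 2]  (obs o_1=3)
t=2: δ = [9.270e-04, 1.236e-03, 2.781e-03]  ψ = [2, 2, 2]  (obs o_2=3)
t=3: δ = [3.911e-04, 8.690e-05, 2.607e-04]  ψ = [2, 2, 2]  (obs o_3=0)
t=4: δ = [1.833e-05, 7.332e-05, 1.222e-05]  ψ = [0, 0, 0]  (obs o_4=2)
t=5: δ = [1.375e-05, 3.437e-06, 2.291e-06]  ψ = [1, 1, 1]  (obs o_5=1)
t=6: δ = [1.933e-06, 6.445e-07, 8.593e-07]  ψ = [0, 0, 0]  (obs o_6=0)
backtrack: best end state = 0; path = [2, 2, 2, 0, 1, 0, 0]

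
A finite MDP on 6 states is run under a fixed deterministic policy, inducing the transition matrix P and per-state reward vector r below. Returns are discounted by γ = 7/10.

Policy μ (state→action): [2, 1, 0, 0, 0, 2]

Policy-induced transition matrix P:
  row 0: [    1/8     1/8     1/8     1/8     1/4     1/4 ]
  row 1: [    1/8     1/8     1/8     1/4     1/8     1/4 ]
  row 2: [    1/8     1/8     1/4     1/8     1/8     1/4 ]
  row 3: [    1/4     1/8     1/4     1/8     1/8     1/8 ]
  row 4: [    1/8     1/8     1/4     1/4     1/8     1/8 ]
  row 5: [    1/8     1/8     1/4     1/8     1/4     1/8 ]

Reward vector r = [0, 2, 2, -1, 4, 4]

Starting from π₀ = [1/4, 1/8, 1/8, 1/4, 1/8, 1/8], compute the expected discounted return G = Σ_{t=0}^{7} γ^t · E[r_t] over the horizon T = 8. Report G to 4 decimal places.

t=0: π = [0.2500, 0.1250, 0.1250, 0.2500, 0.1250, 0.1250], E[r] = 1.2500, γ^t·E[r] = 1.250000, running G = 1.250000
t=1: π = [0.1563, 0.1250, 0.2031, 0.1563, 0.1719, 0.1875], E[r] = 1.9375, γ^t·E[r] = 1.356250, running G = 2.606250
t=2: π = [0.1445, 0.1250, 0.2148, 0.1621, 0.1680, 0.1855], E[r] = 1.9316, γ^t·E[r] = 0.946504, running G = 3.552754
t=3: π = [0.1453, 0.1250, 0.2163, 0.1616, 0.1663, 0.1855], E[r] = 1.9282, γ^t·E[r] = 0.661380, running G = 4.214134
t=4: π = [0.1452, 0.1250, 0.2162, 0.1614, 0.1664, 0.1858], E[r] = 1.9297, γ^t·E[r] = 0.463325, running G = 4.677460
t=5: π = [0.1452, 0.1250, 0.2162, 0.1614, 0.1664, 0.1858], E[r] = 1.9298, γ^t·E[r] = 0.324333, running G = 5.001793
t=6: π = [0.1452, 0.1250, 0.2162, 0.1614, 0.1664, 0.1858], E[r] = 1.9297, γ^t·E[r] = 0.227030, running G = 5.228823
t=7: π = [0.1452, 0.1250, 0.2162, 0.1614, 0.1664, 0.1858], E[r] = 1.9297, γ^t·E[r] = 0.158921, running G = 5.387744

G = 5.3877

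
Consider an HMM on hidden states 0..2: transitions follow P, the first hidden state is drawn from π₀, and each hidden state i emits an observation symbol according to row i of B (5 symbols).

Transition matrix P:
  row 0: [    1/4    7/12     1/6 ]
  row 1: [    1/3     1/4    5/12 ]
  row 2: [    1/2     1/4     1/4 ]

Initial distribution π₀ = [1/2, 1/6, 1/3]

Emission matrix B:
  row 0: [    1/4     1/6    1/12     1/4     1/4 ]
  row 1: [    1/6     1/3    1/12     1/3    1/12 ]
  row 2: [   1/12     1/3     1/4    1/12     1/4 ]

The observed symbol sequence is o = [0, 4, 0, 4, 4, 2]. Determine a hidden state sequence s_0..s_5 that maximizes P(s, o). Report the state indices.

t=0: δ = [1.250e-01, 2.778e-02, 2.778e-02]  (obs o_0=0)
t=1: δ = [7.812e-03, 6.076e-03, 5.208e-03]  ψ = [0, 0, 0]  (obs o_1=4)
t=2: δ = [6.510e-04, 7.595e-04, 2.110e-04]  ψ = [2, 0, 1]  (obs o_2=0)
t=3: δ = [6.330e-05, 3.165e-05, 7.912e-05]  ψ = [1, 0, 1]  (obs o_3=4)
t=4: δ = [9.890e-06, 3.077e-06, 4.945e-06]  ψ = [2, 0, 2]  (obs o_4=4)
t=5: δ = [2.060e-07, 4.808e-07, 4.121e-07]  ψ = [0, 0, 0]  (obs o_5=2)
backtrack: best end state = 1; path = [0, 0, 1, 2, 0, 1]

path = [0, 0, 1, 2, 0, 1]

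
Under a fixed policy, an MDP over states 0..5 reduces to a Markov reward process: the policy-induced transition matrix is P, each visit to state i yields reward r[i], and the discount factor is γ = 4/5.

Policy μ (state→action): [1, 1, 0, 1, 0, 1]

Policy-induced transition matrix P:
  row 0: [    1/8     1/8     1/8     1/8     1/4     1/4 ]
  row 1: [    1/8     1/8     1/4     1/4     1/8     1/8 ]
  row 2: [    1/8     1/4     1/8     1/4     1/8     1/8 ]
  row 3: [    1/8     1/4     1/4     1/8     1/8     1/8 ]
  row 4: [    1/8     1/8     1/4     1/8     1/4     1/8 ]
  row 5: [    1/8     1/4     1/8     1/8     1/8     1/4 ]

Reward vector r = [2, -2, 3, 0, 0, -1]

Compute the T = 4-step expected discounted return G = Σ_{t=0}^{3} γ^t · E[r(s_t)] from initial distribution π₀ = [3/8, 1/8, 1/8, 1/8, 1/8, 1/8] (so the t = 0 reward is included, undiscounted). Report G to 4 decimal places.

G = 1.2566

t=0: π = [0.3750, 0.1250, 0.1250, 0.1250, 0.1250, 0.1250], E[r] = 0.7500, γ^t·E[r] = 0.750000, running G = 0.750000
t=1: π = [0.1250, 0.1719, 0.1719, 0.1563, 0.1875, 0.1875], E[r] = 0.2344, γ^t·E[r] = 0.187500, running G = 0.937500
t=2: π = [0.1250, 0.1895, 0.1895, 0.1680, 0.1641, 0.1641], E[r] = 0.2754, γ^t·E[r] = 0.176250, running G = 1.113750
t=3: π = [0.1250, 0.1902, 0.1902, 0.1724, 0.1611, 0.1611], E[r] = 0.2791, γ^t·E[r] = 0.142875, running G = 1.256625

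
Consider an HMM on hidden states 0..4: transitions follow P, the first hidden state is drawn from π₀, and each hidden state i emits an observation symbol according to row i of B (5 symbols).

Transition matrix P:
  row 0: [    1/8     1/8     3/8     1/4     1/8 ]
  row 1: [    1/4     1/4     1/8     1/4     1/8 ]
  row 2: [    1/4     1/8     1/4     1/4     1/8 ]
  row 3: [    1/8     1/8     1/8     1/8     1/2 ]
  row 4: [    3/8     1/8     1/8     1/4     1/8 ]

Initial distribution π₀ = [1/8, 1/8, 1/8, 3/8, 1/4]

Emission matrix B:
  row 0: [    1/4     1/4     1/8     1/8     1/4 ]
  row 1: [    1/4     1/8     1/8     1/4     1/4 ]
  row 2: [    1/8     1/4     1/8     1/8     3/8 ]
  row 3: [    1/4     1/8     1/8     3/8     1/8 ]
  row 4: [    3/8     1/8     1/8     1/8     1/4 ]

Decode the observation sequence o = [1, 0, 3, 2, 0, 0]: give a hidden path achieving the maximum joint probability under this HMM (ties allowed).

path = [3, 4, 3, 4, 3, 4]

t=0: δ = [3.125e-02, 1.562e-02, 3.125e-02, 4.688e-02, 3.125e-02]  (obs o_0=1)
t=1: δ = [2.930e-03, 1.465e-03, 1.465e-03, 1.953e-03, 8.789e-03]  ψ = [4, 3, 0, 0, 3]  (obs o_1=0)
t=2: δ = [4.120e-04, 2.747e-04, 1.373e-04, 8.240e-04, 1.373e-04]  ψ = [4, 4, 0, 4, 4]  (obs o_2=3)
t=3: δ = [1.287e-05, 1.287e-05, 1.931e-05, 1.287e-05, 5.150e-05]  ψ = [3, 3, 0, 0, 3]  (obs o_3=2)
t=4: δ = [4.828e-06, 1.609e-06, 8.047e-07, 3.219e-06, 2.414e-06]  ψ = [4, 4, 4, 4, 3]  (obs o_4=0)
t=5: δ = [2.263e-07, 1.509e-07, 2.263e-07, 3.017e-07, 6.035e-07]  ψ = [4, 0, 0, 0, 3]  (obs o_5=0)
backtrack: best end state = 4; path = [3, 4, 3, 4, 3, 4]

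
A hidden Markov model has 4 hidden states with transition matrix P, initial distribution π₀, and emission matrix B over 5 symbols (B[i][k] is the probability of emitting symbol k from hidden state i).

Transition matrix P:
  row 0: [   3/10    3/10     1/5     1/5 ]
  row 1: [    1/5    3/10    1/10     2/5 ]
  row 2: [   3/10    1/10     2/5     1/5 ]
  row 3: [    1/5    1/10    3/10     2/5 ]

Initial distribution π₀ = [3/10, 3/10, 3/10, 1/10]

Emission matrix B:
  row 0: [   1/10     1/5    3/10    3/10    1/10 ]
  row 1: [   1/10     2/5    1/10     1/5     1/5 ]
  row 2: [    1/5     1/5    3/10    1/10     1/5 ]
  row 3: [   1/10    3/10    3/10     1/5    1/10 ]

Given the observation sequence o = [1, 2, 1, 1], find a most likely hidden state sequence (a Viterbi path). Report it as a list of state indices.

t=0: δ = [6.000e-02, 1.200e-01, 6.000e-02, 3.000e-02]  (obs o_0=1)
t=1: δ = [7.200e-03, 3.600e-03, 7.200e-03, 1.440e-02]  ψ = [1, 1, 2, 1]  (obs o_1=2)
t=2: δ = [5.760e-04, 8.640e-04, 8.640e-04, 1.728e-03]  ψ = [3, 0, 3, 3]  (obs o_2=1)
t=3: δ = [6.912e-05, 1.037e-04, 1.037e-04, 2.074e-04]  ψ = [3, 1, 3, 3]  (obs o_3=1)
backtrack: best end state = 3; path = [1, 3, 3, 3]

path = [1, 3, 3, 3]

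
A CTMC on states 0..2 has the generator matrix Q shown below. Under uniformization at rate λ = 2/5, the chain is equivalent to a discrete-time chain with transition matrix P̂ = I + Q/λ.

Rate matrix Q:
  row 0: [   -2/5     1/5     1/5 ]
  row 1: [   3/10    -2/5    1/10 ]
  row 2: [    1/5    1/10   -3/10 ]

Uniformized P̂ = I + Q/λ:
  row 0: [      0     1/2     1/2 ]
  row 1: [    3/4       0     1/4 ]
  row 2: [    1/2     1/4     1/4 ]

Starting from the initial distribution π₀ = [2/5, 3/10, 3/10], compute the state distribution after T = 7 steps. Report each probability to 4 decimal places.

t=0: π = [0.4000, 0.3000, 0.3000]
t=1: π = [0.3750, 0.2750, 0.3500]
t=2: π = [0.3813, 0.2750, 0.3438]
t=3: π = [0.3781, 0.2766, 0.3453]
t=4: π = [0.3801, 0.2754, 0.3445]
t=5: π = [0.3788, 0.2762, 0.3450]
t=6: π = [0.3796, 0.2757, 0.3447]
t=7: π = [0.3791, 0.2760, 0.3449]

π = [0.3791, 0.2760, 0.3449]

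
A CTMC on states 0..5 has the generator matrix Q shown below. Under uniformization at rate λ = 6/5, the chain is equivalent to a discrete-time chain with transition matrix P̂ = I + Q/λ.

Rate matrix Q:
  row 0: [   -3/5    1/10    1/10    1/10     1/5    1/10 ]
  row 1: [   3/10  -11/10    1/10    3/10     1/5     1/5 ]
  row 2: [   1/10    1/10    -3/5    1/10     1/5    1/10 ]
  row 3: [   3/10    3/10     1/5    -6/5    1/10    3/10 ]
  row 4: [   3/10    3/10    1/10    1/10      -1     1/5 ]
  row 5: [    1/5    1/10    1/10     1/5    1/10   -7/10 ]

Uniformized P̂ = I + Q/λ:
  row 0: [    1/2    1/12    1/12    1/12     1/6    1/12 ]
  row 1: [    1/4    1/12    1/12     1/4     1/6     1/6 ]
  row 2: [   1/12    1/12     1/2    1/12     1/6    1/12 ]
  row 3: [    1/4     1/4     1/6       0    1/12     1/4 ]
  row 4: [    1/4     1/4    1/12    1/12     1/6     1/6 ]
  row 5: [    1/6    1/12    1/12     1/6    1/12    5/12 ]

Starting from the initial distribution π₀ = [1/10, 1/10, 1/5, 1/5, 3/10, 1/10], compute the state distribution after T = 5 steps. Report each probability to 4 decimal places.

t=0: π = [0.1000, 0.1000, 0.2000, 0.2000, 0.3000, 0.1000]
t=1: π = [0.2333, 0.1667, 0.1833, 0.0917, 0.1417, 0.1833]
t=2: π = [0.2625, 0.1222, 0.1674, 0.1188, 0.1438, 0.1854]
t=3: π = [0.2723, 0.1271, 0.1630, 0.1093, 0.1413, 0.1871]
t=4: π = [0.2753, 0.1251, 0.1603, 0.1110, 0.1420, 0.1863]
t=5: π = [0.2766, 0.1255, 0.1594, 0.1105, 0.1419, 0.1862]

π = [0.2766, 0.1255, 0.1594, 0.1105, 0.1419, 0.1862]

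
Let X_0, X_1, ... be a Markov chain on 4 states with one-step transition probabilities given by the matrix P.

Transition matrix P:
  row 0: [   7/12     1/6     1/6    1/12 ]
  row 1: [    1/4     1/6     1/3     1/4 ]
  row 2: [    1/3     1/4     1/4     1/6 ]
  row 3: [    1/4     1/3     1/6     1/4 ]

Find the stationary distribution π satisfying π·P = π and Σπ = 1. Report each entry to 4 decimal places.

Balance equations π_j = Σ_i π_i·P[i][j]:
  π_0 = 7/12·π_0 + 1/4·π_1 + 1/3·π_2 + 1/4·π_3
  π_1 = 1/6·π_0 + 1/6·π_1 + 1/4·π_2 + 1/3·π_3
  π_2 = 1/6·π_0 + 1/3·π_1 + 1/4·π_2 + 1/6·π_3
  normalize: π_0 + π_1 + π_2 + π_3 = 1
Solving the linear system gives exactly π = [126/313, 133/626, 69/313, 103/626].

π = [0.4026, 0.2125, 0.2204, 0.1645]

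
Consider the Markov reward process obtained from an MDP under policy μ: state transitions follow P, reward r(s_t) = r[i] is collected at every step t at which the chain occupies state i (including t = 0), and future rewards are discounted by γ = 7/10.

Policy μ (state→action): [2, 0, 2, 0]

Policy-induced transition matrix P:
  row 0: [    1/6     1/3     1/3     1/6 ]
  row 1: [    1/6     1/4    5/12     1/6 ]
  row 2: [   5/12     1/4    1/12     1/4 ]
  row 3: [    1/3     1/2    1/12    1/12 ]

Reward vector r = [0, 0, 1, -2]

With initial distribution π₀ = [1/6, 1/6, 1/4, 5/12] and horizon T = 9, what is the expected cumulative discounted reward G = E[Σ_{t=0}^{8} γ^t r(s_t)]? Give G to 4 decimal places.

G = -0.7968

t=0: π = [0.1667, 0.1667, 0.2500, 0.4167], E[r] = -0.5833, γ^t·E[r] = -0.583333, running G = -0.583333
t=1: π = [0.2986, 0.3681, 0.1806, 0.1528], E[r] = -0.1250, γ^t·E[r] = -0.087500, running G = -0.670833
t=2: π = [0.2373, 0.3131, 0.2807, 0.1690], E[r] = -0.0573, γ^t·E[r] = -0.028073, running G = -0.698906
t=3: π = [0.2650, 0.3120, 0.2470, 0.1760], E[r] = -0.1049, γ^t·E[r] = -0.035994, running G = -0.734900
t=4: π = [0.2577, 0.3161, 0.2536, 0.1726], E[r] = -0.0916, γ^t·E[r] = -0.021989, running G = -0.756889
t=5: π = [0.2588, 0.3146, 0.2531, 0.1734], E[r] = -0.0937, γ^t·E[r] = -0.015749, running G = -0.772638
t=6: π = [0.2589, 0.3149, 0.2529, 0.1733], E[r] = -0.0937, γ^t·E[r] = -0.011024, running G = -0.783662
t=7: π = [0.2588, 0.3149, 0.2530, 0.1733], E[r] = -0.0936, γ^t·E[r] = -0.007707, running G = -0.791369
t=8: π = [0.2588, 0.3149, 0.2530, 0.1733], E[r] = -0.0936, γ^t·E[r] = -0.005397, running G = -0.796766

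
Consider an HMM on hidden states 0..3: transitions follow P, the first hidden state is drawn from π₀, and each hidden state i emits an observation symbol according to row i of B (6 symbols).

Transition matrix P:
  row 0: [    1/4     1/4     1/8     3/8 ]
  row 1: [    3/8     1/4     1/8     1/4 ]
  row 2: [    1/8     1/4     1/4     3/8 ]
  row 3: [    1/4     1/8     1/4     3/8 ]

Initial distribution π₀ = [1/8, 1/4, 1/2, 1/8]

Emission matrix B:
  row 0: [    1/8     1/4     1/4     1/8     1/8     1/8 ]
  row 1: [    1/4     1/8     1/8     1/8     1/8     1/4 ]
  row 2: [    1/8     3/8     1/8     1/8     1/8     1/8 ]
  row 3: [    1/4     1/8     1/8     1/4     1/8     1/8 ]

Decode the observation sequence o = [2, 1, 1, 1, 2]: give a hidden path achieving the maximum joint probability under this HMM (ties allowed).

t=0: δ = [3.125e-02, 3.125e-02, 6.250e-02, 1.562e-02]  (obs o_0=2)
t=1: δ = [2.930e-03, 1.953e-03, 5.859e-03, 2.930e-03]  ψ = [1, 2, 2, 2]  (obs o_1=1)
t=2: δ = [1.831e-04, 1.831e-04, 5.493e-04, 2.747e-04]  ψ = [0, 2, 2, 2]  (obs o_2=1)
t=3: δ = [1.717e-05, 1.717e-05, 5.150e-05, 2.575e-05]  ψ = [1, 2, 2, 2]  (obs o_3=1)
t=4: δ = [1.609e-06, 1.609e-06, 1.609e-06, 2.414e-06]  ψ = [1, 2, 2, 2]  (obs o_4=2)
backtrack: best end state = 3; path = [2, 2, 2, 2, 3]

path = [2, 2, 2, 2, 3]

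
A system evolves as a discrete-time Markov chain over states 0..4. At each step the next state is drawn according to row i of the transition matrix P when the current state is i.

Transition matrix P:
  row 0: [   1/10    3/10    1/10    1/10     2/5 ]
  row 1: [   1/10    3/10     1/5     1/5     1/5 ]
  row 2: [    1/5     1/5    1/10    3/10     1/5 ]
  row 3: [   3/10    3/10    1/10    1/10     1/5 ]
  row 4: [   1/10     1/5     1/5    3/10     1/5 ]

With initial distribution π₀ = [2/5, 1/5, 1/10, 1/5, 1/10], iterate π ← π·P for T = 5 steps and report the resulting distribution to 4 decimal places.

π = [0.1552, 0.2619, 0.1494, 0.2023, 0.2311]

t=0: π = [0.4000, 0.2000, 0.1000, 0.2000, 0.1000]
t=1: π = [0.1500, 0.2800, 0.1300, 0.1600, 0.2800]
t=2: π = [0.1450, 0.2590, 0.1560, 0.2100, 0.2300]
t=3: π = [0.1576, 0.2614, 0.1489, 0.2031, 0.2290]
t=4: π = [0.1555, 0.2622, 0.1490, 0.2017, 0.2315]
t=5: π = [0.1552, 0.2619, 0.1494, 0.2023, 0.2311]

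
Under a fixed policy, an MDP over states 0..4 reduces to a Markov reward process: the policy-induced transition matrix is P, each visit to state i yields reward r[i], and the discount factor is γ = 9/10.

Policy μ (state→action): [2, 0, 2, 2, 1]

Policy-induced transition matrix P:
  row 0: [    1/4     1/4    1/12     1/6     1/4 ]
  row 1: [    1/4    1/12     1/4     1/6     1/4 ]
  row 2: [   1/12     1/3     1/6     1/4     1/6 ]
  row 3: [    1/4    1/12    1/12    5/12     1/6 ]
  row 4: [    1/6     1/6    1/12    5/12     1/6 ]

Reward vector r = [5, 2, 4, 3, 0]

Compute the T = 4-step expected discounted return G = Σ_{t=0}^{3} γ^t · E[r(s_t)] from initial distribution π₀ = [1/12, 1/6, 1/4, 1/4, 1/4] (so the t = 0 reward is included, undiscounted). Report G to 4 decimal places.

t=0: π = [0.0833, 0.1667, 0.2500, 0.2500, 0.2500], E[r] = 2.5000, γ^t·E[r] = 2.500000, running G = 2.500000
t=1: π = [0.1875, 0.1806, 0.1319, 0.3125, 0.1875], E[r] = 2.7639, γ^t·E[r] = 2.487500, running G = 4.987500
t=2: π = [0.2124, 0.1632, 0.1244, 0.3027, 0.1973], E[r] = 2.7940, γ^t·E[r] = 2.263125, running G = 7.250625
t=3: π = [0.2128, 0.1663, 0.1209, 0.3020, 0.1980], E[r] = 2.7864, γ^t·E[r] = 2.031258, running G = 9.281883

G = 9.2819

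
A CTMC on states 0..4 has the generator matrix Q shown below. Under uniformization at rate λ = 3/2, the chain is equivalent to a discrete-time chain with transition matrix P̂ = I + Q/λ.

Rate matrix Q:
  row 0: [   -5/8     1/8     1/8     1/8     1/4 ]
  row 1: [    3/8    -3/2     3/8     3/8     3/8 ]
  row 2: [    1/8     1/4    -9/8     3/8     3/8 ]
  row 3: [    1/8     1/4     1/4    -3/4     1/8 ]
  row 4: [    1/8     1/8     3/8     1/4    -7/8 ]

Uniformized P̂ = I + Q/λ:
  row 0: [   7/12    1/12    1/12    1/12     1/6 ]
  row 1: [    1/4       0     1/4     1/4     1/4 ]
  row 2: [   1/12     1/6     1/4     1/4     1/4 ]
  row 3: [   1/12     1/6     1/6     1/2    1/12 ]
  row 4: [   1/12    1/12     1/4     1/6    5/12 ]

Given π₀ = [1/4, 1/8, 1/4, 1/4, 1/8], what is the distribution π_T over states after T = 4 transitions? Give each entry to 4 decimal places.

π = [0.2071, 0.1117, 0.1933, 0.2612, 0.2267]

t=0: π = [0.2500, 0.1250, 0.2500, 0.2500, 0.1250]
t=1: π = [0.2292, 0.1146, 0.1875, 0.2604, 0.2083]
t=2: π = [0.2170, 0.1111, 0.1901, 0.2595, 0.2222]
t=3: π = [0.2104, 0.1115, 0.1922, 0.2602, 0.2257]
t=4: π = [0.2071, 0.1117, 0.1933, 0.2612, 0.2267]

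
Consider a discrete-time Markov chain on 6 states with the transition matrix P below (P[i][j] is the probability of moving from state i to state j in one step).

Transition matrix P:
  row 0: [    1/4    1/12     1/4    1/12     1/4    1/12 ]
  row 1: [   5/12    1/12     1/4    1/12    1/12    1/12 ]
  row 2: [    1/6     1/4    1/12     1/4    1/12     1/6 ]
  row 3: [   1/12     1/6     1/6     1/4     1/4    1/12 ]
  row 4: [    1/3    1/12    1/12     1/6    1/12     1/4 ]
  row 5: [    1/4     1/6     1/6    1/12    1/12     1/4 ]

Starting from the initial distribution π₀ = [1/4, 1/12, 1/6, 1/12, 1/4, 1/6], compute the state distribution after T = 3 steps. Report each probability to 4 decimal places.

t=0: π = [0.2500, 0.0833, 0.1667, 0.0833, 0.2500, 0.1667]
t=1: π = [0.2569, 0.1319, 0.1597, 0.1458, 0.1389, 0.1667]
t=2: π = [0.2459, 0.1360, 0.1742, 0.1458, 0.1505, 0.1476]
t=3: π = [0.2464, 0.1368, 0.1714, 0.1492, 0.1486, 0.1475]

π = [0.2464, 0.1368, 0.1714, 0.1492, 0.1486, 0.1475]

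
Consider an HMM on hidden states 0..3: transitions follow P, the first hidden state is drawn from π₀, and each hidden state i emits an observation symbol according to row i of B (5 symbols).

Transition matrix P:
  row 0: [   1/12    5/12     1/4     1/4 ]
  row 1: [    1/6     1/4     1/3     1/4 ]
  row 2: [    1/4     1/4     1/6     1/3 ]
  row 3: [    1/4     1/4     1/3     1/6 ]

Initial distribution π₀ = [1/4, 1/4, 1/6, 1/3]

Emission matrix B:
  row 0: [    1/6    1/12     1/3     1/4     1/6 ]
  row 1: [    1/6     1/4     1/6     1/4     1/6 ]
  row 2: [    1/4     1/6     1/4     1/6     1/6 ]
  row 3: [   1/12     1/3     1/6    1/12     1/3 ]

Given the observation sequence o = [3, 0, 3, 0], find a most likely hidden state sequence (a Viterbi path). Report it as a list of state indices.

path = [1, 2, 1, 2]

t=0: δ = [6.250e-02, 6.250e-02, 2.778e-02, 2.778e-02]  (obs o_0=3)
t=1: δ = [1.736e-03, 4.340e-03, 5.208e-03, 1.302e-03]  ψ = [1, 0, 1, 0]  (obs o_1=0)
t=2: δ = [3.255e-04, 3.255e-04, 2.411e-04, 1.447e-04]  ψ = [2, 2, 1, 2]  (obs o_2=3)
t=3: δ = [1.005e-05, 2.261e-05, 2.713e-05, 6.782e-06]  ψ = [2, 0, 1, 0]  (obs o_3=0)
backtrack: best end state = 2; path = [1, 2, 1, 2]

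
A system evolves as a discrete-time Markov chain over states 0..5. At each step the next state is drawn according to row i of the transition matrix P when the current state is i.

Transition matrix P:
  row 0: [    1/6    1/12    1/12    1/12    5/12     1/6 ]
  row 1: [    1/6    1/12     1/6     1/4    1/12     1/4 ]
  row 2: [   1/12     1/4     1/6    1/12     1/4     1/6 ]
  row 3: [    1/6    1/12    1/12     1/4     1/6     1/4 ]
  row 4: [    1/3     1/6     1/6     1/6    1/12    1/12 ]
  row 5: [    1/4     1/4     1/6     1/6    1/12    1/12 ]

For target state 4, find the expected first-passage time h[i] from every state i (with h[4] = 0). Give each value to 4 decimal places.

h = [3.8701, 5.6023, 4.8888, 5.1950, 0.0000, 5.5077]

First-step conditioning: h[4] = 0; for i ≠ 4, h[i] = 1 + Σ_k P[i][k]·h[k].
  h[0] = 1 + 1/6·h[0] + 1/12·h[1] + 1/12·h[2] + 1/12·h[3] + 1/6·h[5]
  h[1] = 1 + 1/6·h[0] + 1/12·h[1] + 1/6·h[2] + 1/4·h[3] + 1/4·h[5]
  h[2] = 1 + 1/12·h[0] + 1/4·h[1] + 1/6·h[2] + 1/12·h[3] + 1/6·h[5]
  h[3] = 1 + 1/6·h[0] + 1/12·h[1] + 1/12·h[2] + 1/4·h[3] + 1/4·h[5]
  h[5] = 1 + 1/4·h[0] + 1/4·h[1] + 1/6·h[2] + 1/6·h[3] + 1/12·h[5]
Solving the 5×5 linear system over states ≠ 4 gives exactly h = [65928/17035, 95436/17035, 16656/3407, 88496/17035, 0, 93824/17035] (h[4] = 0 is the target).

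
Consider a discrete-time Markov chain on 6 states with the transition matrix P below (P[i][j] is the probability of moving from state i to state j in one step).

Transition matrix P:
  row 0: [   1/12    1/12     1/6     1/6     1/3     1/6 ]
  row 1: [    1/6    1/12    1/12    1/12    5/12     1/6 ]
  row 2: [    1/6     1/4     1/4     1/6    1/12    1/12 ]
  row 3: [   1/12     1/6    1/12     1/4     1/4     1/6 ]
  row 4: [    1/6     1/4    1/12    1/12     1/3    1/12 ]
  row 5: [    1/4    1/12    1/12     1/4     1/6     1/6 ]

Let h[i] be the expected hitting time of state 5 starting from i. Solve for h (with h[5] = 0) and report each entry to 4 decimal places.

h = [7.6454, 7.6598, 8.1784, 7.5434, 8.2490, 0.0000]

First-step conditioning: h[5] = 0; for i ≠ 5, h[i] = 1 + Σ_k P[i][k]·h[k].
  h[0] = 1 + 1/12·h[0] + 1/12·h[1] + 1/6·h[2] + 1/6·h[3] + 1/3·h[4]
  h[1] = 1 + 1/6·h[0] + 1/12·h[1] + 1/12·h[2] + 1/12·h[3] + 5/12·h[4]
  h[2] = 1 + 1/6·h[0] + 1/4·h[1] + 1/4·h[2] + 1/6·h[3] + 1/12·h[4]
  h[3] = 1 + 1/12·h[0] + 1/6·h[1] + 1/12·h[2] + 1/4·h[3] + 1/4·h[4]
  h[4] = 1 + 1/6·h[0] + 1/4·h[1] + 1/12·h[2] + 1/12·h[3] + 1/3·h[4]
Solving the 5×5 linear system over states ≠ 5 gives exactly h = [17011/2225, 17043/2225, 18197/2225, 16784/2225, 18354/2225, 0] (h[5] = 0 is the target).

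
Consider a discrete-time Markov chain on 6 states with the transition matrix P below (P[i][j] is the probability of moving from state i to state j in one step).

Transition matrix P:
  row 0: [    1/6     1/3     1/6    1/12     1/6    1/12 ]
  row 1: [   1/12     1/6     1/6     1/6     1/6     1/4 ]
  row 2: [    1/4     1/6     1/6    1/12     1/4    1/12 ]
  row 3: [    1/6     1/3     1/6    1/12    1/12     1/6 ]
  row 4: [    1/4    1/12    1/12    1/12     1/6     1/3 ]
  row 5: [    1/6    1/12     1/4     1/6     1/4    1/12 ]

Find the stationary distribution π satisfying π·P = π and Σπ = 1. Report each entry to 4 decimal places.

π = [0.1804, 0.1860, 0.1654, 0.1130, 0.1852, 0.1700]

Balance equations π_j = Σ_i π_i·P[i][j]:
  π_0 = 1/6·π_0 + 1/12·π_1 + 1/4·π_2 + 1/6·π_3 + 1/4·π_4 + 1/6·π_5
  π_1 = 1/3·π_0 + 1/6·π_1 + 1/6·π_2 + 1/3·π_3 + 1/12·π_4 + 1/12·π_5
  π_2 = 1/6·π_0 + 1/6·π_1 + 1/6·π_2 + 1/6·π_3 + 1/12·π_4 + 1/4·π_5
  π_3 = 1/12·π_0 + 1/6·π_1 + 1/12·π_2 + 1/12·π_3 + 1/12·π_4 + 1/6·π_5
  π_4 = 1/6·π_0 + 1/6·π_1 + 1/4·π_2 + 1/12·π_3 + 1/6·π_4 + 1/4·π_5
  normalize: π_0 + π_1 + π_2 + π_3 + π_4 + π_5 = 1
Solving the linear system gives exactly π = [13351/74013, 27527/148026, 12242/74013, 16727/148026, 27415/148026, 25171/148026].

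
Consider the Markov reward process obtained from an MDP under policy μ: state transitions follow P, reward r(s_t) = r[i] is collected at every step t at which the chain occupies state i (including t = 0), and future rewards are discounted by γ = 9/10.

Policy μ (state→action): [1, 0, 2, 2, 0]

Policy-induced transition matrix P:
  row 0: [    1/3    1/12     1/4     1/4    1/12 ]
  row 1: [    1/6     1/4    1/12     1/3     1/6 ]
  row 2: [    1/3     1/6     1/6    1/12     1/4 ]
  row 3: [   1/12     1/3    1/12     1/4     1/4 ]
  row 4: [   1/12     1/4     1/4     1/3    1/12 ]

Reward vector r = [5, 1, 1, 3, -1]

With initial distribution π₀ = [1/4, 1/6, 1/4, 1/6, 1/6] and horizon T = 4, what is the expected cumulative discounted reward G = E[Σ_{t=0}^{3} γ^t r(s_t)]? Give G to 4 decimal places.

G = 6.8269

t=0: π = [0.2500, 0.1667, 0.2500, 0.1667, 0.1667], E[r] = 2.0000, γ^t·E[r] = 2.000000, running G = 2.000000
t=1: π = [0.2222, 0.2014, 0.1736, 0.2361, 0.1667], E[r] = 2.0278, γ^t·E[r] = 1.825000, running G = 3.825000
t=2: π = [0.1991, 0.2182, 0.1626, 0.2517, 0.1684], E[r] = 1.9630, γ^t·E[r] = 1.590000, running G = 5.415000
t=3: π = [0.1919, 0.2242, 0.1581, 0.2551, 0.1706], E[r] = 1.9368, γ^t·E[r] = 1.411945, running G = 6.826945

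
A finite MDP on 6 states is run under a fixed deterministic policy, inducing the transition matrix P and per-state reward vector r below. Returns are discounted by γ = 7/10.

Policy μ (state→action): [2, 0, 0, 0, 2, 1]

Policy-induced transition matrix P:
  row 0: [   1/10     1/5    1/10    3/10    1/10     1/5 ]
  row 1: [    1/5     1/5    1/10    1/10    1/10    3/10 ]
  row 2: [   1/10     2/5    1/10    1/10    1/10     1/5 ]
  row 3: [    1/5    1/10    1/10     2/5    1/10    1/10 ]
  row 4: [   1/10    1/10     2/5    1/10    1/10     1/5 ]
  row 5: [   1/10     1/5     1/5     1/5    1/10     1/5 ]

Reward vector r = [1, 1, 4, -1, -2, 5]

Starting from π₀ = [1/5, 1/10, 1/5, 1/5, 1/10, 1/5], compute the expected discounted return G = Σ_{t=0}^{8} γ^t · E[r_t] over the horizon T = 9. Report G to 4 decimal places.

G = 5.0089

t=0: π = [0.2000, 0.1000, 0.2000, 0.2000, 0.1000, 0.2000], E[r] = 1.7000, γ^t·E[r] = 1.700000, running G = 1.700000
t=1: π = [0.1300, 0.2100, 0.1500, 0.2200, 0.1000, 0.1900], E[r] = 1.4700, γ^t·E[r] = 1.029000, running G = 2.729000
t=2: π = [0.1430, 0.1980, 0.1490, 0.2110, 0.1000, 0.1990], E[r] = 1.5210, γ^t·E[r] = 0.745290, running G = 3.474290
t=3: π = [0.1409, 0.1987, 0.1499, 0.2118, 0.1000, 0.1987], E[r] = 1.5209, γ^t·E[r] = 0.521669, running G = 3.995959
t=4: π = [0.1411, 0.1988, 0.1499, 0.2116, 0.1000, 0.1987], E[r] = 1.5212, γ^t·E[r] = 0.365238, running G = 4.361196
t=5: π = [0.1410, 0.1988, 0.1499, 0.2116, 0.1000, 0.1987], E[r] = 1.5214, γ^t·E[r] = 0.255698, running G = 4.616895
t=6: π = [0.1410, 0.1988, 0.1499, 0.2115, 0.1000, 0.1987], E[r] = 1.5214, γ^t·E[r] = 0.178994, running G = 4.795889
t=7: π = [0.1410, 0.1988, 0.1499, 0.2115, 0.1000, 0.1987], E[r] = 1.5214, γ^t·E[r] = 0.125297, running G = 4.921186
t=8: π = [0.1410, 0.1988, 0.1499, 0.2115, 0.1000, 0.1987], E[r] = 1.5214, γ^t·E[r] = 0.087708, running G = 5.008894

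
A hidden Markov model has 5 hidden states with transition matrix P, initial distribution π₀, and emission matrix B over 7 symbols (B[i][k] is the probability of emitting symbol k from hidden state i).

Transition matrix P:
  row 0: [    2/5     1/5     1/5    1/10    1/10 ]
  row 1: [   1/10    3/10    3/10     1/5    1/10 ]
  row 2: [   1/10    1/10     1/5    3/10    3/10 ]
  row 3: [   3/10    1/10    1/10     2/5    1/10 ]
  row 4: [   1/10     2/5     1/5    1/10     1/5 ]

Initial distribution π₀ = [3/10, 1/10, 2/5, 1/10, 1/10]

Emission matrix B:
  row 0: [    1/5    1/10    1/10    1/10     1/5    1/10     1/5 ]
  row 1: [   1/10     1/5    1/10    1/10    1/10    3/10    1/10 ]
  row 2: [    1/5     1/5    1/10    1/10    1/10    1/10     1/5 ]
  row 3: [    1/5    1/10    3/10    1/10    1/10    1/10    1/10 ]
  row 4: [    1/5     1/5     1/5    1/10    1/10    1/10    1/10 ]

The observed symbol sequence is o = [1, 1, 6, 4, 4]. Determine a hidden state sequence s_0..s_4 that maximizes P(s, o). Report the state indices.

t=0: δ = [3.000e-02, 2.000e-02, 8.000e-02, 1.000e-02, 2.000e-02]  (obs o_0=1)
t=1: δ = [1.200e-03, 1.600e-03, 3.200e-03, 2.400e-03, 4.800e-03]  ψ = [0, 2, 2, 2, 2]  (obs o_1=1)
t=2: δ = [1.440e-04, 1.920e-04, 1.920e-04, 9.600e-05, 9.600e-05]  ψ = [3, 4, 4, 2, 2]  (obs o_2=6)
t=3: δ = [1.152e-05, 5.760e-06, 5.760e-06, 5.760e-06, 5.760e-06]  ψ = [0, 1, 1, 2, 2]  (obs o_3=4)
t=4: δ = [9.216e-07, 2.304e-07, 2.304e-07, 2.304e-07, 1.728e-07]  ψ = [0, 0, 0, 3, 2]  (obs o_4=4)
backtrack: best end state = 0; path = [2, 3, 0, 0, 0]

path = [2, 3, 0, 0, 0]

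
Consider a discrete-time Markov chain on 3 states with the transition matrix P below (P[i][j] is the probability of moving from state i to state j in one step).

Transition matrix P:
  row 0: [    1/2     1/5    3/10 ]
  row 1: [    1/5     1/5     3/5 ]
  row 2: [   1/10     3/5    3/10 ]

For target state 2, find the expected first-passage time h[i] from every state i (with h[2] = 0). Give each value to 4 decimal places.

h = [2.7778, 1.9444, 0.0000]

First-step conditioning: h[2] = 0; for i ≠ 2, h[i] = 1 + Σ_k P[i][k]·h[k].
  h[0] = 1 + 1/2·h[0] + 1/5·h[1]
  h[1] = 1 + 1/5·h[0] + 1/5·h[1]
Solving the 2×2 linear system over states ≠ 2 gives exactly h = [25/9, 35/18, 0] (h[2] = 0 is the target).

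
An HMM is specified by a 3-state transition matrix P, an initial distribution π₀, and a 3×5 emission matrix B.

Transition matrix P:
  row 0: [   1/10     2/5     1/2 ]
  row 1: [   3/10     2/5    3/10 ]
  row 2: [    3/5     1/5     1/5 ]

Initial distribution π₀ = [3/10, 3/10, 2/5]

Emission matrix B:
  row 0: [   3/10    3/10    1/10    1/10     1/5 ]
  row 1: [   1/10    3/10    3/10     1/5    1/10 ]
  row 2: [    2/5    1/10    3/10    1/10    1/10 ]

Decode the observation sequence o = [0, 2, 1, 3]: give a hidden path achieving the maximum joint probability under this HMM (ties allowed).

t=0: δ = [9.000e-02, 3.000e-02, 1.600e-01]  (obs o_0=0)
t=1: δ = [9.600e-03, 1.080e-02, 1.350e-02]  ψ = [2, 0, 0]  (obs o_1=2)
t=2: δ = [2.430e-03, 1.296e-03, 4.800e-04]  ψ = [2, 1, 0]  (obs o_2=1)
t=3: δ = [3.888e-05, 1.944e-04, 1.215e-04]  ψ = [1, 0, 0]  (obs o_3=3)
backtrack: best end state = 1; path = [0, 2, 0, 1]

path = [0, 2, 0, 1]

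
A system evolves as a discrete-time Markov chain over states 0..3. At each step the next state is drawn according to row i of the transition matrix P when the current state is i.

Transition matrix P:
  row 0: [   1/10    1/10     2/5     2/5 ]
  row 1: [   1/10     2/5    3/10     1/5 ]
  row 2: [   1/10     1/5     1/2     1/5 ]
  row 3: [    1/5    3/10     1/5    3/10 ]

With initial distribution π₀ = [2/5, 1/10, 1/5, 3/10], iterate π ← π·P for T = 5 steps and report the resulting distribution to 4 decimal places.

t=0: π = [0.4000, 0.1000, 0.2000, 0.3000]
t=1: π = [0.1300, 0.2100, 0.3500, 0.3100]
t=2: π = [0.1310, 0.2600, 0.3520, 0.2570]
t=3: π = [0.1257, 0.2646, 0.3578, 0.2519]
t=4: π = [0.1252, 0.2655, 0.3589, 0.2503]
t=5: π = [0.1250, 0.2656, 0.3593, 0.2501]

π = [0.1250, 0.2656, 0.3593, 0.2501]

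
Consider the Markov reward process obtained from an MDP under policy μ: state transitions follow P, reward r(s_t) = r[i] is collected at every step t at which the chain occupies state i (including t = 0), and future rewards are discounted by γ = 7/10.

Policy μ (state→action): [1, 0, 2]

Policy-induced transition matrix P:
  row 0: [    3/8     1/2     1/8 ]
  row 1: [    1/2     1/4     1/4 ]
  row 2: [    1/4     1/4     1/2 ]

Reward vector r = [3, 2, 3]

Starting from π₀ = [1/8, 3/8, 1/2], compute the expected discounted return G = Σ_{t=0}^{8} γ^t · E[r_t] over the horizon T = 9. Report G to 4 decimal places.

t=0: π = [0.1250, 0.3750, 0.5000], E[r] = 2.6250, γ^t·E[r] = 2.625000, running G = 2.625000
t=1: π = [0.3594, 0.2813, 0.3594], E[r] = 2.7188, γ^t·E[r] = 1.903125, running G = 4.528125
t=2: π = [0.3652, 0.3398, 0.2949], E[r] = 2.6602, γ^t·E[r] = 1.303477, running G = 5.831602
t=3: π = [0.3806, 0.3413, 0.2781], E[r] = 2.6587, γ^t·E[r] = 0.911931, running G = 6.743533
t=4: π = [0.3829, 0.3452, 0.2719], E[r] = 2.6548, γ^t·E[r] = 0.637429, running G = 7.380961
t=5: π = [0.3842, 0.3457, 0.2701], E[r] = 2.6543, γ^t·E[r] = 0.446104, running G = 7.827065
t=6: π = [0.3845, 0.3460, 0.2695], E[r] = 2.6540, γ^t·E[r] = 0.312236, running G = 8.139301
t=7: π = [0.3846, 0.3461, 0.2693], E[r] = 2.6539, γ^t·E[r] = 0.218559, running G = 8.357860
t=8: π = [0.3846, 0.3461, 0.2693], E[r] = 2.6539, γ^t·E[r] = 0.152990, running G = 8.510850

G = 8.5108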